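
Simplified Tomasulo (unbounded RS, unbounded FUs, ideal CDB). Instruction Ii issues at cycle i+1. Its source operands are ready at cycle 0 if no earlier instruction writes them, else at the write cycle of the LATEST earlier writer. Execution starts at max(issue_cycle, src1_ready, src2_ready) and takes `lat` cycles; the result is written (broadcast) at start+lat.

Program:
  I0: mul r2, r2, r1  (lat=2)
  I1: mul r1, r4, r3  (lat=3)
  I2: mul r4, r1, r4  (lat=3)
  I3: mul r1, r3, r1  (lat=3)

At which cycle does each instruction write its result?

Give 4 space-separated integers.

I0 mul r2: issue@1 deps=(None,None) exec_start@1 write@3
I1 mul r1: issue@2 deps=(None,None) exec_start@2 write@5
I2 mul r4: issue@3 deps=(1,None) exec_start@5 write@8
I3 mul r1: issue@4 deps=(None,1) exec_start@5 write@8

Answer: 3 5 8 8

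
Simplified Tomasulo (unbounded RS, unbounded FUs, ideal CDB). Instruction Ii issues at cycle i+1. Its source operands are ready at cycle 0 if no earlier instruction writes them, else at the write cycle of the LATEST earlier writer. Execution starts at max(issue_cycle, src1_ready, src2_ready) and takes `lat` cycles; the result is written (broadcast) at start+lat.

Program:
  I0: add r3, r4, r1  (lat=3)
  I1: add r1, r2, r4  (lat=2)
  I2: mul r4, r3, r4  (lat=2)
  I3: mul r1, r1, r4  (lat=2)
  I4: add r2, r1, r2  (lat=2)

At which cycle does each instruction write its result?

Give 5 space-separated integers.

I0 add r3: issue@1 deps=(None,None) exec_start@1 write@4
I1 add r1: issue@2 deps=(None,None) exec_start@2 write@4
I2 mul r4: issue@3 deps=(0,None) exec_start@4 write@6
I3 mul r1: issue@4 deps=(1,2) exec_start@6 write@8
I4 add r2: issue@5 deps=(3,None) exec_start@8 write@10

Answer: 4 4 6 8 10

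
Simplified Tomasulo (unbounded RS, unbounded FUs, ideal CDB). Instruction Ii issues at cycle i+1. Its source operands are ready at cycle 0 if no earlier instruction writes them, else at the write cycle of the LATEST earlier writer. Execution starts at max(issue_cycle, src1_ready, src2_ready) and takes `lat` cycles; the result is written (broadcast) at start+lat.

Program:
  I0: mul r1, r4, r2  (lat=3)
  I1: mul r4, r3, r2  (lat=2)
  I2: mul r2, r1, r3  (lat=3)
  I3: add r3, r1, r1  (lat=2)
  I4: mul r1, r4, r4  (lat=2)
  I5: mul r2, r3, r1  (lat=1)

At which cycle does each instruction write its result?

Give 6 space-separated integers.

Answer: 4 4 7 6 7 8

Derivation:
I0 mul r1: issue@1 deps=(None,None) exec_start@1 write@4
I1 mul r4: issue@2 deps=(None,None) exec_start@2 write@4
I2 mul r2: issue@3 deps=(0,None) exec_start@4 write@7
I3 add r3: issue@4 deps=(0,0) exec_start@4 write@6
I4 mul r1: issue@5 deps=(1,1) exec_start@5 write@7
I5 mul r2: issue@6 deps=(3,4) exec_start@7 write@8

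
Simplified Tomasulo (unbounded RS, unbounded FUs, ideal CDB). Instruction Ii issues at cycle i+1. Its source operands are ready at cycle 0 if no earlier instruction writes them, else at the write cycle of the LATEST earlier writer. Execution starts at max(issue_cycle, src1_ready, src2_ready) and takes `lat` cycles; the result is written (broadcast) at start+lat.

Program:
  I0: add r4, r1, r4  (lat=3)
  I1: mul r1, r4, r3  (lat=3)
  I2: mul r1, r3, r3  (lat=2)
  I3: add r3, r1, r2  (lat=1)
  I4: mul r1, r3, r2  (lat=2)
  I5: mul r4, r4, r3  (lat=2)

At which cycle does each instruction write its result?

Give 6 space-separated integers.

Answer: 4 7 5 6 8 8

Derivation:
I0 add r4: issue@1 deps=(None,None) exec_start@1 write@4
I1 mul r1: issue@2 deps=(0,None) exec_start@4 write@7
I2 mul r1: issue@3 deps=(None,None) exec_start@3 write@5
I3 add r3: issue@4 deps=(2,None) exec_start@5 write@6
I4 mul r1: issue@5 deps=(3,None) exec_start@6 write@8
I5 mul r4: issue@6 deps=(0,3) exec_start@6 write@8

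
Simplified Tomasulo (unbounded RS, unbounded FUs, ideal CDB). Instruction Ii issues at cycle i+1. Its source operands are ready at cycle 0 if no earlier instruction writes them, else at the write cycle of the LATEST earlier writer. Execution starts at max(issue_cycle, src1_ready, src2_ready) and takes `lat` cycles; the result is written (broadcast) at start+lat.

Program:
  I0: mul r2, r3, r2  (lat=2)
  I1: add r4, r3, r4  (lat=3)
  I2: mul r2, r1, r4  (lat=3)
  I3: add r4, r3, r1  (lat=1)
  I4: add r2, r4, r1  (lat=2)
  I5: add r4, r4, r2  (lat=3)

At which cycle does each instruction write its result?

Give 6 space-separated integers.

Answer: 3 5 8 5 7 10

Derivation:
I0 mul r2: issue@1 deps=(None,None) exec_start@1 write@3
I1 add r4: issue@2 deps=(None,None) exec_start@2 write@5
I2 mul r2: issue@3 deps=(None,1) exec_start@5 write@8
I3 add r4: issue@4 deps=(None,None) exec_start@4 write@5
I4 add r2: issue@5 deps=(3,None) exec_start@5 write@7
I5 add r4: issue@6 deps=(3,4) exec_start@7 write@10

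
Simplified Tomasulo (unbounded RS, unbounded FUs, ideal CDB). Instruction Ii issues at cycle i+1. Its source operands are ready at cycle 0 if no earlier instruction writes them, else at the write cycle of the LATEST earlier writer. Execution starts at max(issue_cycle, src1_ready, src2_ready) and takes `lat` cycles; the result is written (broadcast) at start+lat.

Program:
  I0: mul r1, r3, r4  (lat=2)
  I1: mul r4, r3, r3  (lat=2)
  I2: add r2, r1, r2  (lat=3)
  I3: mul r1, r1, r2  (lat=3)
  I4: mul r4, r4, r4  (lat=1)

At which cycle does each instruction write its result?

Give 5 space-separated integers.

Answer: 3 4 6 9 6

Derivation:
I0 mul r1: issue@1 deps=(None,None) exec_start@1 write@3
I1 mul r4: issue@2 deps=(None,None) exec_start@2 write@4
I2 add r2: issue@3 deps=(0,None) exec_start@3 write@6
I3 mul r1: issue@4 deps=(0,2) exec_start@6 write@9
I4 mul r4: issue@5 deps=(1,1) exec_start@5 write@6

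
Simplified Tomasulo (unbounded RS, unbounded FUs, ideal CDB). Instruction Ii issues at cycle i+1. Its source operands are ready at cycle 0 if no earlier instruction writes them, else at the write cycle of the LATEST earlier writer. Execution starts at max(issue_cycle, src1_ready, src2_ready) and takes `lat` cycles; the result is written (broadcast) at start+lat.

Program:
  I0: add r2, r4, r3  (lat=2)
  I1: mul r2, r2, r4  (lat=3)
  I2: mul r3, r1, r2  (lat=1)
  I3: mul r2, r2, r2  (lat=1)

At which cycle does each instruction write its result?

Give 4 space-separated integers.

Answer: 3 6 7 7

Derivation:
I0 add r2: issue@1 deps=(None,None) exec_start@1 write@3
I1 mul r2: issue@2 deps=(0,None) exec_start@3 write@6
I2 mul r3: issue@3 deps=(None,1) exec_start@6 write@7
I3 mul r2: issue@4 deps=(1,1) exec_start@6 write@7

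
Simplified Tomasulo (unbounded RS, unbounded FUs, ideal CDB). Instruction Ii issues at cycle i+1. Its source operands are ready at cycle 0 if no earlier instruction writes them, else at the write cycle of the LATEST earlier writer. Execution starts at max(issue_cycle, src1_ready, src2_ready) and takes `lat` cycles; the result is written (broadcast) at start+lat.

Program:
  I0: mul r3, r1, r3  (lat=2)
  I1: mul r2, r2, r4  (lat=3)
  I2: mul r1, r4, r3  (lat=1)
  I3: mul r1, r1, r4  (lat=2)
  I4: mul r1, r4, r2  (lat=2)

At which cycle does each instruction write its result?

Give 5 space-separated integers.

I0 mul r3: issue@1 deps=(None,None) exec_start@1 write@3
I1 mul r2: issue@2 deps=(None,None) exec_start@2 write@5
I2 mul r1: issue@3 deps=(None,0) exec_start@3 write@4
I3 mul r1: issue@4 deps=(2,None) exec_start@4 write@6
I4 mul r1: issue@5 deps=(None,1) exec_start@5 write@7

Answer: 3 5 4 6 7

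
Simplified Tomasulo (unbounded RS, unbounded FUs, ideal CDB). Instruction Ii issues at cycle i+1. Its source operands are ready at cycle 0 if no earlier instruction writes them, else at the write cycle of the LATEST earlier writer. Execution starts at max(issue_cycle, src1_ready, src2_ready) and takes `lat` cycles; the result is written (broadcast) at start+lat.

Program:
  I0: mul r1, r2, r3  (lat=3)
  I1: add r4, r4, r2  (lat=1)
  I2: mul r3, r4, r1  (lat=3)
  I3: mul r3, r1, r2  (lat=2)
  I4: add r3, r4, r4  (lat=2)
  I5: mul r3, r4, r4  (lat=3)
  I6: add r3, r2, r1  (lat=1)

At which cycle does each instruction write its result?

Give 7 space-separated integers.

Answer: 4 3 7 6 7 9 8

Derivation:
I0 mul r1: issue@1 deps=(None,None) exec_start@1 write@4
I1 add r4: issue@2 deps=(None,None) exec_start@2 write@3
I2 mul r3: issue@3 deps=(1,0) exec_start@4 write@7
I3 mul r3: issue@4 deps=(0,None) exec_start@4 write@6
I4 add r3: issue@5 deps=(1,1) exec_start@5 write@7
I5 mul r3: issue@6 deps=(1,1) exec_start@6 write@9
I6 add r3: issue@7 deps=(None,0) exec_start@7 write@8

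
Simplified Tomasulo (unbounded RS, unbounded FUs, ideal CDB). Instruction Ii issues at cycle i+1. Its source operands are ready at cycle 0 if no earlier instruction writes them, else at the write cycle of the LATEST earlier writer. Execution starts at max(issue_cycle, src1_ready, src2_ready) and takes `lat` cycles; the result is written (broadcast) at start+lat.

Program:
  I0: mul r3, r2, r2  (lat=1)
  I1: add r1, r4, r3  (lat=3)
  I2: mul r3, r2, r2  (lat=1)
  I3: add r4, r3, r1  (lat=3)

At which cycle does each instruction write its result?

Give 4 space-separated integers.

Answer: 2 5 4 8

Derivation:
I0 mul r3: issue@1 deps=(None,None) exec_start@1 write@2
I1 add r1: issue@2 deps=(None,0) exec_start@2 write@5
I2 mul r3: issue@3 deps=(None,None) exec_start@3 write@4
I3 add r4: issue@4 deps=(2,1) exec_start@5 write@8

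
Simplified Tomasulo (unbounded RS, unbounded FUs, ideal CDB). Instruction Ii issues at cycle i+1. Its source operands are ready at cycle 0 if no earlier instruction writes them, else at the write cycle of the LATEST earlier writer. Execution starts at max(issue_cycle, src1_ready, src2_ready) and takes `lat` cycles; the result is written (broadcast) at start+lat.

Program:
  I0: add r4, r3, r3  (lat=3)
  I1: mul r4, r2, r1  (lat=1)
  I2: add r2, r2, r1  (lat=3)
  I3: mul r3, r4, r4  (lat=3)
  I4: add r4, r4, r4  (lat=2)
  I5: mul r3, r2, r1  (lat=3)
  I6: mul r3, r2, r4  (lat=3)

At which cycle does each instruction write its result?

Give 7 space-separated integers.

Answer: 4 3 6 7 7 9 10

Derivation:
I0 add r4: issue@1 deps=(None,None) exec_start@1 write@4
I1 mul r4: issue@2 deps=(None,None) exec_start@2 write@3
I2 add r2: issue@3 deps=(None,None) exec_start@3 write@6
I3 mul r3: issue@4 deps=(1,1) exec_start@4 write@7
I4 add r4: issue@5 deps=(1,1) exec_start@5 write@7
I5 mul r3: issue@6 deps=(2,None) exec_start@6 write@9
I6 mul r3: issue@7 deps=(2,4) exec_start@7 write@10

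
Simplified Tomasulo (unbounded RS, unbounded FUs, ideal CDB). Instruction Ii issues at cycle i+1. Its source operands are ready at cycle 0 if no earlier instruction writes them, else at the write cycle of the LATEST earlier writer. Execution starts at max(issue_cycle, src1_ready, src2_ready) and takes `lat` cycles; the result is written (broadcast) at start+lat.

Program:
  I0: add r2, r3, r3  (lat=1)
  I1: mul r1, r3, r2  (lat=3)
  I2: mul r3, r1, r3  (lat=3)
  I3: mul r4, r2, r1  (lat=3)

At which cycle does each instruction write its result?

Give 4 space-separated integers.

I0 add r2: issue@1 deps=(None,None) exec_start@1 write@2
I1 mul r1: issue@2 deps=(None,0) exec_start@2 write@5
I2 mul r3: issue@3 deps=(1,None) exec_start@5 write@8
I3 mul r4: issue@4 deps=(0,1) exec_start@5 write@8

Answer: 2 5 8 8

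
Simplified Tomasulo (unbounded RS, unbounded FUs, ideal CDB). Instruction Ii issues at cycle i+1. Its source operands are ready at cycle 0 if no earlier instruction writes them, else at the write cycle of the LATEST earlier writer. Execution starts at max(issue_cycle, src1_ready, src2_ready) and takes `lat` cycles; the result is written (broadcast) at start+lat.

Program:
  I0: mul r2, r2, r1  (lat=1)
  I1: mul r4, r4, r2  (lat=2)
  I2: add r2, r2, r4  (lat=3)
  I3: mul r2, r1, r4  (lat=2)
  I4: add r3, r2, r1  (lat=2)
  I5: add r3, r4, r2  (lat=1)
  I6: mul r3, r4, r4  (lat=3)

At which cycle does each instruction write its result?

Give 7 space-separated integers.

Answer: 2 4 7 6 8 7 10

Derivation:
I0 mul r2: issue@1 deps=(None,None) exec_start@1 write@2
I1 mul r4: issue@2 deps=(None,0) exec_start@2 write@4
I2 add r2: issue@3 deps=(0,1) exec_start@4 write@7
I3 mul r2: issue@4 deps=(None,1) exec_start@4 write@6
I4 add r3: issue@5 deps=(3,None) exec_start@6 write@8
I5 add r3: issue@6 deps=(1,3) exec_start@6 write@7
I6 mul r3: issue@7 deps=(1,1) exec_start@7 write@10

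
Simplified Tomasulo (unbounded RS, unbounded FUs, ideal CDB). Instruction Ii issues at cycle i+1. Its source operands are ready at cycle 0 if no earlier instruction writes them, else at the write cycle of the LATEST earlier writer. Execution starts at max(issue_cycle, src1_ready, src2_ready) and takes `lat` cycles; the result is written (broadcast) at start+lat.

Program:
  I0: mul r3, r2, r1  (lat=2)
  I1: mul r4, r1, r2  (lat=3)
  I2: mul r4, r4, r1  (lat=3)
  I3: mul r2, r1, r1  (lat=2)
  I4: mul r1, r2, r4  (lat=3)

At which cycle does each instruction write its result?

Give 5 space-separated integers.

Answer: 3 5 8 6 11

Derivation:
I0 mul r3: issue@1 deps=(None,None) exec_start@1 write@3
I1 mul r4: issue@2 deps=(None,None) exec_start@2 write@5
I2 mul r4: issue@3 deps=(1,None) exec_start@5 write@8
I3 mul r2: issue@4 deps=(None,None) exec_start@4 write@6
I4 mul r1: issue@5 deps=(3,2) exec_start@8 write@11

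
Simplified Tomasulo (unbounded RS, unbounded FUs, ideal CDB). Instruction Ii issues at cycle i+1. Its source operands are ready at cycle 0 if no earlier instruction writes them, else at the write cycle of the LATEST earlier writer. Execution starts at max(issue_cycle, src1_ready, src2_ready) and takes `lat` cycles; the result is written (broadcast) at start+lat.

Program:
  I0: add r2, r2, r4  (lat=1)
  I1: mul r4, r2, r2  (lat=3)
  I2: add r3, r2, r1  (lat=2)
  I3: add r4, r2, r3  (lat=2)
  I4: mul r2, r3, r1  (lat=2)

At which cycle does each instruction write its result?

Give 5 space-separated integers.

Answer: 2 5 5 7 7

Derivation:
I0 add r2: issue@1 deps=(None,None) exec_start@1 write@2
I1 mul r4: issue@2 deps=(0,0) exec_start@2 write@5
I2 add r3: issue@3 deps=(0,None) exec_start@3 write@5
I3 add r4: issue@4 deps=(0,2) exec_start@5 write@7
I4 mul r2: issue@5 deps=(2,None) exec_start@5 write@7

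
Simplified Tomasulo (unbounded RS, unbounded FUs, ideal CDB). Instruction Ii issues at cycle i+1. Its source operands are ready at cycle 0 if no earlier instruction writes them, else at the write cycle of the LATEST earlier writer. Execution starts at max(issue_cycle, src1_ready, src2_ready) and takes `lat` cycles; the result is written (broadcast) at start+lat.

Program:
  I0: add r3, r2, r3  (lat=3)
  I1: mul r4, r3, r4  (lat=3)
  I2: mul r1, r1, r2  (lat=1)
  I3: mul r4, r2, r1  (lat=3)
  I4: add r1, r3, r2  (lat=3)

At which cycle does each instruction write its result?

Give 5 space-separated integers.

I0 add r3: issue@1 deps=(None,None) exec_start@1 write@4
I1 mul r4: issue@2 deps=(0,None) exec_start@4 write@7
I2 mul r1: issue@3 deps=(None,None) exec_start@3 write@4
I3 mul r4: issue@4 deps=(None,2) exec_start@4 write@7
I4 add r1: issue@5 deps=(0,None) exec_start@5 write@8

Answer: 4 7 4 7 8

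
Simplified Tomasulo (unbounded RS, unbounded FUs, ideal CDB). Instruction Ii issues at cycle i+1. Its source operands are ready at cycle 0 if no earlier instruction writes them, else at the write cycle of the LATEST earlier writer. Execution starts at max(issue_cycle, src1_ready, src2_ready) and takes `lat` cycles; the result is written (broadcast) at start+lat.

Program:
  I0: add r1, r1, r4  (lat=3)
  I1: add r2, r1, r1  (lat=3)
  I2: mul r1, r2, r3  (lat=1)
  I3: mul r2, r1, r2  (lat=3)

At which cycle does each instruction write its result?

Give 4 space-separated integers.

Answer: 4 7 8 11

Derivation:
I0 add r1: issue@1 deps=(None,None) exec_start@1 write@4
I1 add r2: issue@2 deps=(0,0) exec_start@4 write@7
I2 mul r1: issue@3 deps=(1,None) exec_start@7 write@8
I3 mul r2: issue@4 deps=(2,1) exec_start@8 write@11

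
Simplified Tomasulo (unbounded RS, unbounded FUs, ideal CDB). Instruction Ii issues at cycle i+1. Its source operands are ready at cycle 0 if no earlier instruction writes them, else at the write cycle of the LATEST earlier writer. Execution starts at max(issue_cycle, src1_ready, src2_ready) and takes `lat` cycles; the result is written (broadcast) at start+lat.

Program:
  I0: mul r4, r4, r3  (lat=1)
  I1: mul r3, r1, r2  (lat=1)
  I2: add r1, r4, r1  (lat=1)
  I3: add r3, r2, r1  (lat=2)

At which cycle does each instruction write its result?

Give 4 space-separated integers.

I0 mul r4: issue@1 deps=(None,None) exec_start@1 write@2
I1 mul r3: issue@2 deps=(None,None) exec_start@2 write@3
I2 add r1: issue@3 deps=(0,None) exec_start@3 write@4
I3 add r3: issue@4 deps=(None,2) exec_start@4 write@6

Answer: 2 3 4 6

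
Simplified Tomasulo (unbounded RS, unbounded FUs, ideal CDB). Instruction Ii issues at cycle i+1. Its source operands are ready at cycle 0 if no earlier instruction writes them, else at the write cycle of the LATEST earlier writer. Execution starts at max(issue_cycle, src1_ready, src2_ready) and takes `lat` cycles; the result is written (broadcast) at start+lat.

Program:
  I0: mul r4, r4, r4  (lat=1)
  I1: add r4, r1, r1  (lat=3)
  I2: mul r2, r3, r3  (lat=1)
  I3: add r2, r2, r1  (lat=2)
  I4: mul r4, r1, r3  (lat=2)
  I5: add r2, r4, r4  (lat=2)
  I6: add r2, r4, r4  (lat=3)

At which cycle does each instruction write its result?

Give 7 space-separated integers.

Answer: 2 5 4 6 7 9 10

Derivation:
I0 mul r4: issue@1 deps=(None,None) exec_start@1 write@2
I1 add r4: issue@2 deps=(None,None) exec_start@2 write@5
I2 mul r2: issue@3 deps=(None,None) exec_start@3 write@4
I3 add r2: issue@4 deps=(2,None) exec_start@4 write@6
I4 mul r4: issue@5 deps=(None,None) exec_start@5 write@7
I5 add r2: issue@6 deps=(4,4) exec_start@7 write@9
I6 add r2: issue@7 deps=(4,4) exec_start@7 write@10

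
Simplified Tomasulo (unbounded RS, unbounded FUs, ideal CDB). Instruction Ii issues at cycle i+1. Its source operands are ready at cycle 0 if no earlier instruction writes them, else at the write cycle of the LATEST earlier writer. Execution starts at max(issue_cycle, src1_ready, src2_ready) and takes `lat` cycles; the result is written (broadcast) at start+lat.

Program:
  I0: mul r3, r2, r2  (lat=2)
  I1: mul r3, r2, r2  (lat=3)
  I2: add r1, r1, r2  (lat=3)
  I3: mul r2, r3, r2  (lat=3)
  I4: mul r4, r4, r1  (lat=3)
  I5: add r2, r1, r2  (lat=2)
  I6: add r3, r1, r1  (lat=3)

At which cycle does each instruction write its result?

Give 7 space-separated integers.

I0 mul r3: issue@1 deps=(None,None) exec_start@1 write@3
I1 mul r3: issue@2 deps=(None,None) exec_start@2 write@5
I2 add r1: issue@3 deps=(None,None) exec_start@3 write@6
I3 mul r2: issue@4 deps=(1,None) exec_start@5 write@8
I4 mul r4: issue@5 deps=(None,2) exec_start@6 write@9
I5 add r2: issue@6 deps=(2,3) exec_start@8 write@10
I6 add r3: issue@7 deps=(2,2) exec_start@7 write@10

Answer: 3 5 6 8 9 10 10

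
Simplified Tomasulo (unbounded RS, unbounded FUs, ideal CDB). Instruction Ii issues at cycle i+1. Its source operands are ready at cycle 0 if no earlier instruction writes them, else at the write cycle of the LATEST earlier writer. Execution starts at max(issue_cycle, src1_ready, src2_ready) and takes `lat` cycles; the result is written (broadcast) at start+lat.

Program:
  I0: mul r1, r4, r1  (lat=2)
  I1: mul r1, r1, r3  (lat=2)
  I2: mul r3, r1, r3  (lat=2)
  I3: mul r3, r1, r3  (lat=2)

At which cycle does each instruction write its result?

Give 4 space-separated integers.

Answer: 3 5 7 9

Derivation:
I0 mul r1: issue@1 deps=(None,None) exec_start@1 write@3
I1 mul r1: issue@2 deps=(0,None) exec_start@3 write@5
I2 mul r3: issue@3 deps=(1,None) exec_start@5 write@7
I3 mul r3: issue@4 deps=(1,2) exec_start@7 write@9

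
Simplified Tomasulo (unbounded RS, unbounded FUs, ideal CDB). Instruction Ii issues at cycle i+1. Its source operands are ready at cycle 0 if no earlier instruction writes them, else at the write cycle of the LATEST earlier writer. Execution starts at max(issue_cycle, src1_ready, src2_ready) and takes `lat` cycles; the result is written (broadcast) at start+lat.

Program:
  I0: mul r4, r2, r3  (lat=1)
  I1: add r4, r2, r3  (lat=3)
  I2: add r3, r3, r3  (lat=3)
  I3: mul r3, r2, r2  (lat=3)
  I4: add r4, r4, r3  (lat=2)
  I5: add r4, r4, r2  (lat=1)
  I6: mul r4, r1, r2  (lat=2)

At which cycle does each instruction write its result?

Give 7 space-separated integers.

Answer: 2 5 6 7 9 10 9

Derivation:
I0 mul r4: issue@1 deps=(None,None) exec_start@1 write@2
I1 add r4: issue@2 deps=(None,None) exec_start@2 write@5
I2 add r3: issue@3 deps=(None,None) exec_start@3 write@6
I3 mul r3: issue@4 deps=(None,None) exec_start@4 write@7
I4 add r4: issue@5 deps=(1,3) exec_start@7 write@9
I5 add r4: issue@6 deps=(4,None) exec_start@9 write@10
I6 mul r4: issue@7 deps=(None,None) exec_start@7 write@9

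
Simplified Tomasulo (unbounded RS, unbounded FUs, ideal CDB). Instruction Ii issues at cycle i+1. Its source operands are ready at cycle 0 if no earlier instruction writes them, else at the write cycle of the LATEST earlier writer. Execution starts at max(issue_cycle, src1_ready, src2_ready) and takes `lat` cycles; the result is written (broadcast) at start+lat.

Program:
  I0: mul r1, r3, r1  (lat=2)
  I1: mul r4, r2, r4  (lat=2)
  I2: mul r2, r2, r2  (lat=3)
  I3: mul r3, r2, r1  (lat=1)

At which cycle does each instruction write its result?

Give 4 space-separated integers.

Answer: 3 4 6 7

Derivation:
I0 mul r1: issue@1 deps=(None,None) exec_start@1 write@3
I1 mul r4: issue@2 deps=(None,None) exec_start@2 write@4
I2 mul r2: issue@3 deps=(None,None) exec_start@3 write@6
I3 mul r3: issue@4 deps=(2,0) exec_start@6 write@7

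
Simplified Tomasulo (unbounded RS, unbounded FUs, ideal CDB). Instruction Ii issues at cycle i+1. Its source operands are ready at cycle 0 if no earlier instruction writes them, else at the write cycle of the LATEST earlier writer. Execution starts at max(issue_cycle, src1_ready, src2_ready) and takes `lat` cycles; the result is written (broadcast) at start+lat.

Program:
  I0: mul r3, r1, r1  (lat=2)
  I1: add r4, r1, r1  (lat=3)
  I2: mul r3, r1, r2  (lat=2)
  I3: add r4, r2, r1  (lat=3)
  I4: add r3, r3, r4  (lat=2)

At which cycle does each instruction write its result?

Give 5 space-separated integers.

I0 mul r3: issue@1 deps=(None,None) exec_start@1 write@3
I1 add r4: issue@2 deps=(None,None) exec_start@2 write@5
I2 mul r3: issue@3 deps=(None,None) exec_start@3 write@5
I3 add r4: issue@4 deps=(None,None) exec_start@4 write@7
I4 add r3: issue@5 deps=(2,3) exec_start@7 write@9

Answer: 3 5 5 7 9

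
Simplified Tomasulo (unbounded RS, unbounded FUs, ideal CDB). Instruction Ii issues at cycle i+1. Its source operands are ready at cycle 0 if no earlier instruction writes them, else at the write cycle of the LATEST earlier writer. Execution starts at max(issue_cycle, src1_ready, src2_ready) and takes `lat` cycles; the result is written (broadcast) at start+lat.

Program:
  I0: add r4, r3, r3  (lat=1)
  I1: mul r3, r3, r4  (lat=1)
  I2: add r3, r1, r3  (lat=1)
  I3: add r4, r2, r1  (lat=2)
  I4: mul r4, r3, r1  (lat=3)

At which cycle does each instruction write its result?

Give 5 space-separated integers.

Answer: 2 3 4 6 8

Derivation:
I0 add r4: issue@1 deps=(None,None) exec_start@1 write@2
I1 mul r3: issue@2 deps=(None,0) exec_start@2 write@3
I2 add r3: issue@3 deps=(None,1) exec_start@3 write@4
I3 add r4: issue@4 deps=(None,None) exec_start@4 write@6
I4 mul r4: issue@5 deps=(2,None) exec_start@5 write@8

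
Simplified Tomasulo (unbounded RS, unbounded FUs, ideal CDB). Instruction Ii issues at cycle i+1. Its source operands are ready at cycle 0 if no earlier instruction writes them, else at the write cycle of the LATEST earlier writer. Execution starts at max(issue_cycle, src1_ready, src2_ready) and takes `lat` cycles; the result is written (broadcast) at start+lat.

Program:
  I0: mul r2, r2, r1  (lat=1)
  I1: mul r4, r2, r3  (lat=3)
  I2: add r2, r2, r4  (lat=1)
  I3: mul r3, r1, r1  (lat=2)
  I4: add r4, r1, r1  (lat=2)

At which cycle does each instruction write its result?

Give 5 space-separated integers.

Answer: 2 5 6 6 7

Derivation:
I0 mul r2: issue@1 deps=(None,None) exec_start@1 write@2
I1 mul r4: issue@2 deps=(0,None) exec_start@2 write@5
I2 add r2: issue@3 deps=(0,1) exec_start@5 write@6
I3 mul r3: issue@4 deps=(None,None) exec_start@4 write@6
I4 add r4: issue@5 deps=(None,None) exec_start@5 write@7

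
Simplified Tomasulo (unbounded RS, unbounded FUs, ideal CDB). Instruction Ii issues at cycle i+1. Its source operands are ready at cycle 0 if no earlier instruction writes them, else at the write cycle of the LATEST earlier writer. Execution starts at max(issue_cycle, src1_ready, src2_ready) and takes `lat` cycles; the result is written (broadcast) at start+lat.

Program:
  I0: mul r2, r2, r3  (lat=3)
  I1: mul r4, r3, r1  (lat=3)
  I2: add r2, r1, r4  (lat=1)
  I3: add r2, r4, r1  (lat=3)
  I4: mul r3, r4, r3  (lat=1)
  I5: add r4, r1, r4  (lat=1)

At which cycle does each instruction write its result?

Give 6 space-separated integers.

I0 mul r2: issue@1 deps=(None,None) exec_start@1 write@4
I1 mul r4: issue@2 deps=(None,None) exec_start@2 write@5
I2 add r2: issue@3 deps=(None,1) exec_start@5 write@6
I3 add r2: issue@4 deps=(1,None) exec_start@5 write@8
I4 mul r3: issue@5 deps=(1,None) exec_start@5 write@6
I5 add r4: issue@6 deps=(None,1) exec_start@6 write@7

Answer: 4 5 6 8 6 7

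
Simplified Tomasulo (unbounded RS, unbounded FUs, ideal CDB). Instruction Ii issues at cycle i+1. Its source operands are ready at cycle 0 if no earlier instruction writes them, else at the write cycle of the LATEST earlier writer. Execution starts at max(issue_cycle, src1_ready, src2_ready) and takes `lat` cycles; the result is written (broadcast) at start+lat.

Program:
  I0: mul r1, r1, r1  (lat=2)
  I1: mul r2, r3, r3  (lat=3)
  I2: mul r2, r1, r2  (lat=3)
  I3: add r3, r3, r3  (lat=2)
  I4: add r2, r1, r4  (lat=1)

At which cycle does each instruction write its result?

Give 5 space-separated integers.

I0 mul r1: issue@1 deps=(None,None) exec_start@1 write@3
I1 mul r2: issue@2 deps=(None,None) exec_start@2 write@5
I2 mul r2: issue@3 deps=(0,1) exec_start@5 write@8
I3 add r3: issue@4 deps=(None,None) exec_start@4 write@6
I4 add r2: issue@5 deps=(0,None) exec_start@5 write@6

Answer: 3 5 8 6 6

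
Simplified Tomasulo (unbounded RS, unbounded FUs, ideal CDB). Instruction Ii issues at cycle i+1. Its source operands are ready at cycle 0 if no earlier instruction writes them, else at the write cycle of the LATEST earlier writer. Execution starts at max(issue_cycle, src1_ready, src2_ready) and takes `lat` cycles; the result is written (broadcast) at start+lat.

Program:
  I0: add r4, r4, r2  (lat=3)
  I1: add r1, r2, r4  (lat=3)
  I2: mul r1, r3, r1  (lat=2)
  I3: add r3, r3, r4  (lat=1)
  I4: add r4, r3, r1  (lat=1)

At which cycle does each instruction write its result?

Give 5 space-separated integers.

Answer: 4 7 9 5 10

Derivation:
I0 add r4: issue@1 deps=(None,None) exec_start@1 write@4
I1 add r1: issue@2 deps=(None,0) exec_start@4 write@7
I2 mul r1: issue@3 deps=(None,1) exec_start@7 write@9
I3 add r3: issue@4 deps=(None,0) exec_start@4 write@5
I4 add r4: issue@5 deps=(3,2) exec_start@9 write@10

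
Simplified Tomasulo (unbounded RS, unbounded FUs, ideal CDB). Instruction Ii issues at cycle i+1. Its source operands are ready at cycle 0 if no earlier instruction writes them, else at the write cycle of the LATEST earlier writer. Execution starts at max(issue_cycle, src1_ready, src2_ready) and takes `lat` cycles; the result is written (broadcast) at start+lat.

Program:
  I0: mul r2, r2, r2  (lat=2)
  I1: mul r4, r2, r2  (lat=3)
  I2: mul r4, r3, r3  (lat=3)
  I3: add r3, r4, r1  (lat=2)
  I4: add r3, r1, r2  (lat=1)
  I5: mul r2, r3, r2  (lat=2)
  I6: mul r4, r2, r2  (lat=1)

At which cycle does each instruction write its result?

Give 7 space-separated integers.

I0 mul r2: issue@1 deps=(None,None) exec_start@1 write@3
I1 mul r4: issue@2 deps=(0,0) exec_start@3 write@6
I2 mul r4: issue@3 deps=(None,None) exec_start@3 write@6
I3 add r3: issue@4 deps=(2,None) exec_start@6 write@8
I4 add r3: issue@5 deps=(None,0) exec_start@5 write@6
I5 mul r2: issue@6 deps=(4,0) exec_start@6 write@8
I6 mul r4: issue@7 deps=(5,5) exec_start@8 write@9

Answer: 3 6 6 8 6 8 9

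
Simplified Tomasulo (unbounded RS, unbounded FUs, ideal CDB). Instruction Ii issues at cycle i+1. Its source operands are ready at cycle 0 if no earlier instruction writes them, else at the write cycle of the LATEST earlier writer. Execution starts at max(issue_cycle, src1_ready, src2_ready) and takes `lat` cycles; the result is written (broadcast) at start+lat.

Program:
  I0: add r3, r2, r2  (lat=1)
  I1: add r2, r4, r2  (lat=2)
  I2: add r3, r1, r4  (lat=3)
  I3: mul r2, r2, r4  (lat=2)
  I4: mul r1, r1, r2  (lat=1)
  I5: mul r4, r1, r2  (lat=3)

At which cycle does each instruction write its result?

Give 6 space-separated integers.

I0 add r3: issue@1 deps=(None,None) exec_start@1 write@2
I1 add r2: issue@2 deps=(None,None) exec_start@2 write@4
I2 add r3: issue@3 deps=(None,None) exec_start@3 write@6
I3 mul r2: issue@4 deps=(1,None) exec_start@4 write@6
I4 mul r1: issue@5 deps=(None,3) exec_start@6 write@7
I5 mul r4: issue@6 deps=(4,3) exec_start@7 write@10

Answer: 2 4 6 6 7 10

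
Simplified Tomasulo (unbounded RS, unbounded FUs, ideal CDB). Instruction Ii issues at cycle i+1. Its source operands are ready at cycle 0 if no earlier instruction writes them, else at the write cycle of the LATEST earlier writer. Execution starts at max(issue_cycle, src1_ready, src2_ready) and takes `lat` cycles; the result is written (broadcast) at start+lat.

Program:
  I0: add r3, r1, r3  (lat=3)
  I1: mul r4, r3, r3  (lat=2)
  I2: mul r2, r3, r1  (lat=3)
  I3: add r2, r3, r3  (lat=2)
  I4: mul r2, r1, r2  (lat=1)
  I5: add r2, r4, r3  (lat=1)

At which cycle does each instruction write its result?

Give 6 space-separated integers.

Answer: 4 6 7 6 7 7

Derivation:
I0 add r3: issue@1 deps=(None,None) exec_start@1 write@4
I1 mul r4: issue@2 deps=(0,0) exec_start@4 write@6
I2 mul r2: issue@3 deps=(0,None) exec_start@4 write@7
I3 add r2: issue@4 deps=(0,0) exec_start@4 write@6
I4 mul r2: issue@5 deps=(None,3) exec_start@6 write@7
I5 add r2: issue@6 deps=(1,0) exec_start@6 write@7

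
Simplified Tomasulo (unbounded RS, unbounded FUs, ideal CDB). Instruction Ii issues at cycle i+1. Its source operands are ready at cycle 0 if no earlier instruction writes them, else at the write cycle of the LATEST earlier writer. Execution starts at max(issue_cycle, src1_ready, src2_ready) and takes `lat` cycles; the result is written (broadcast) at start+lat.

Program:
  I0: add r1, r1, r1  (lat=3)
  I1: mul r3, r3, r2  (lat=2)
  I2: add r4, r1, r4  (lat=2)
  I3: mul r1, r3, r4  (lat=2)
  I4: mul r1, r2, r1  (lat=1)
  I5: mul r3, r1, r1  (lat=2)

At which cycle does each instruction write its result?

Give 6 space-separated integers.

I0 add r1: issue@1 deps=(None,None) exec_start@1 write@4
I1 mul r3: issue@2 deps=(None,None) exec_start@2 write@4
I2 add r4: issue@3 deps=(0,None) exec_start@4 write@6
I3 mul r1: issue@4 deps=(1,2) exec_start@6 write@8
I4 mul r1: issue@5 deps=(None,3) exec_start@8 write@9
I5 mul r3: issue@6 deps=(4,4) exec_start@9 write@11

Answer: 4 4 6 8 9 11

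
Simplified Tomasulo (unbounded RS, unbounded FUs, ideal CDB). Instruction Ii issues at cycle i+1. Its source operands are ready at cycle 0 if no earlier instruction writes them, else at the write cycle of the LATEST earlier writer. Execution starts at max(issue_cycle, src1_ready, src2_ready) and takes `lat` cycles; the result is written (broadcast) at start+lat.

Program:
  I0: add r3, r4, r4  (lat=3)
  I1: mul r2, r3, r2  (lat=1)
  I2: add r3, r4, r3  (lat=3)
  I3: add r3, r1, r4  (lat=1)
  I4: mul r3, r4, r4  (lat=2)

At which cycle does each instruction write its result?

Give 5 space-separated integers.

Answer: 4 5 7 5 7

Derivation:
I0 add r3: issue@1 deps=(None,None) exec_start@1 write@4
I1 mul r2: issue@2 deps=(0,None) exec_start@4 write@5
I2 add r3: issue@3 deps=(None,0) exec_start@4 write@7
I3 add r3: issue@4 deps=(None,None) exec_start@4 write@5
I4 mul r3: issue@5 deps=(None,None) exec_start@5 write@7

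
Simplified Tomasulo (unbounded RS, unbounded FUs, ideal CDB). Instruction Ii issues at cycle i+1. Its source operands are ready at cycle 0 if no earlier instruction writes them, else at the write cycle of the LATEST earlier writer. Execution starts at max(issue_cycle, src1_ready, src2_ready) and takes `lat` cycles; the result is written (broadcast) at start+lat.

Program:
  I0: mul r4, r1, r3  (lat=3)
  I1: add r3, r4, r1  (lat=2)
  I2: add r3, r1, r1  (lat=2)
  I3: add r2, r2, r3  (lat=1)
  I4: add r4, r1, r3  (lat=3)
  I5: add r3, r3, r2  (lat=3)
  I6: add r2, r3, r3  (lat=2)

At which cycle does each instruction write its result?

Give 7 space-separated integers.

I0 mul r4: issue@1 deps=(None,None) exec_start@1 write@4
I1 add r3: issue@2 deps=(0,None) exec_start@4 write@6
I2 add r3: issue@3 deps=(None,None) exec_start@3 write@5
I3 add r2: issue@4 deps=(None,2) exec_start@5 write@6
I4 add r4: issue@5 deps=(None,2) exec_start@5 write@8
I5 add r3: issue@6 deps=(2,3) exec_start@6 write@9
I6 add r2: issue@7 deps=(5,5) exec_start@9 write@11

Answer: 4 6 5 6 8 9 11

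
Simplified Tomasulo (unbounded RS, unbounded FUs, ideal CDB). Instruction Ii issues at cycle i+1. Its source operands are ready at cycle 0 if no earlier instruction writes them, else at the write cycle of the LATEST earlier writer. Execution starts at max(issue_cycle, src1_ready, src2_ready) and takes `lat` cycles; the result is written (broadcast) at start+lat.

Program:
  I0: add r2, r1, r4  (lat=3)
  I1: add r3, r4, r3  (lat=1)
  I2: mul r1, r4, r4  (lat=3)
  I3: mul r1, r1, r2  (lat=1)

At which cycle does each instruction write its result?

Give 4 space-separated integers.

I0 add r2: issue@1 deps=(None,None) exec_start@1 write@4
I1 add r3: issue@2 deps=(None,None) exec_start@2 write@3
I2 mul r1: issue@3 deps=(None,None) exec_start@3 write@6
I3 mul r1: issue@4 deps=(2,0) exec_start@6 write@7

Answer: 4 3 6 7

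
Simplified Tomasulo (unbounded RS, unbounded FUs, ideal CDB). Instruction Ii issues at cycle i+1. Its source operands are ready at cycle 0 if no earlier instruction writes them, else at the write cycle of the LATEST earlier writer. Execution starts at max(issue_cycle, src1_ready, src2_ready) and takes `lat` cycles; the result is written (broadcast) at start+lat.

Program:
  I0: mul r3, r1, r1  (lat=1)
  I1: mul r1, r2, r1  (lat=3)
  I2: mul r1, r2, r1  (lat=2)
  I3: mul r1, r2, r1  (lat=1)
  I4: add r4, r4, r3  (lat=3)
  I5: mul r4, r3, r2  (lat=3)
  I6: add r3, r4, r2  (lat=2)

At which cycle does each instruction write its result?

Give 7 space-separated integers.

I0 mul r3: issue@1 deps=(None,None) exec_start@1 write@2
I1 mul r1: issue@2 deps=(None,None) exec_start@2 write@5
I2 mul r1: issue@3 deps=(None,1) exec_start@5 write@7
I3 mul r1: issue@4 deps=(None,2) exec_start@7 write@8
I4 add r4: issue@5 deps=(None,0) exec_start@5 write@8
I5 mul r4: issue@6 deps=(0,None) exec_start@6 write@9
I6 add r3: issue@7 deps=(5,None) exec_start@9 write@11

Answer: 2 5 7 8 8 9 11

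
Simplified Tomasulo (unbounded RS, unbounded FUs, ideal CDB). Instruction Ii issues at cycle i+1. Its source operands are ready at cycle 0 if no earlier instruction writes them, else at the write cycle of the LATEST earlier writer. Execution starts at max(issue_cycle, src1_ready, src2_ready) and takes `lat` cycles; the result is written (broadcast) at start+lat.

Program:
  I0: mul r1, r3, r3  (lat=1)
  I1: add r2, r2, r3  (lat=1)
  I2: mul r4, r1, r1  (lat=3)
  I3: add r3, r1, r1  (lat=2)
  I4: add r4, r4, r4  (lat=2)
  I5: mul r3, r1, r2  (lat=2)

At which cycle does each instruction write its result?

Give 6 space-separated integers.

I0 mul r1: issue@1 deps=(None,None) exec_start@1 write@2
I1 add r2: issue@2 deps=(None,None) exec_start@2 write@3
I2 mul r4: issue@3 deps=(0,0) exec_start@3 write@6
I3 add r3: issue@4 deps=(0,0) exec_start@4 write@6
I4 add r4: issue@5 deps=(2,2) exec_start@6 write@8
I5 mul r3: issue@6 deps=(0,1) exec_start@6 write@8

Answer: 2 3 6 6 8 8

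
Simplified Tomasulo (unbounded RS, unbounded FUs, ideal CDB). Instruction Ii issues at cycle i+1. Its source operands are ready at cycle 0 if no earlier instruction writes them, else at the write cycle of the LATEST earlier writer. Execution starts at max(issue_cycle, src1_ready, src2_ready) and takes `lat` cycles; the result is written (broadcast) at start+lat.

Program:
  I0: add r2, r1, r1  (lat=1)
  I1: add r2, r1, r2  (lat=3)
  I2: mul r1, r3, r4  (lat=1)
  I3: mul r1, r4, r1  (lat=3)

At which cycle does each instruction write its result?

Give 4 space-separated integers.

I0 add r2: issue@1 deps=(None,None) exec_start@1 write@2
I1 add r2: issue@2 deps=(None,0) exec_start@2 write@5
I2 mul r1: issue@3 deps=(None,None) exec_start@3 write@4
I3 mul r1: issue@4 deps=(None,2) exec_start@4 write@7

Answer: 2 5 4 7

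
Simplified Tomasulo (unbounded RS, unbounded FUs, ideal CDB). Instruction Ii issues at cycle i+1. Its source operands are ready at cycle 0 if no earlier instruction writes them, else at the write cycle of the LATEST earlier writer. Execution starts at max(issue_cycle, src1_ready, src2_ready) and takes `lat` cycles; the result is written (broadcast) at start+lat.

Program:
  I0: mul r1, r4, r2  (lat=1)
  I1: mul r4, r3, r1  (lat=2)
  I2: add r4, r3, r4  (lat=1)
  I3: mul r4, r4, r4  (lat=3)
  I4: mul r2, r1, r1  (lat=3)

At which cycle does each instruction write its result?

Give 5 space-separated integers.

Answer: 2 4 5 8 8

Derivation:
I0 mul r1: issue@1 deps=(None,None) exec_start@1 write@2
I1 mul r4: issue@2 deps=(None,0) exec_start@2 write@4
I2 add r4: issue@3 deps=(None,1) exec_start@4 write@5
I3 mul r4: issue@4 deps=(2,2) exec_start@5 write@8
I4 mul r2: issue@5 deps=(0,0) exec_start@5 write@8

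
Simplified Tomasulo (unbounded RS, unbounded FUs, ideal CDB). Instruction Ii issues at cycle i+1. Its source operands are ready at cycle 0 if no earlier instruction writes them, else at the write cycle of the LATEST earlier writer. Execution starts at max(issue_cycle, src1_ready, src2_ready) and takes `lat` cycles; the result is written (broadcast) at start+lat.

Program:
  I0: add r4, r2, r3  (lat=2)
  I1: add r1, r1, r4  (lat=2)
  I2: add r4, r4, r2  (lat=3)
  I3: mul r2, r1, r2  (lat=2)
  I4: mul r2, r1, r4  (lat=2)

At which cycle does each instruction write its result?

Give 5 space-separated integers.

I0 add r4: issue@1 deps=(None,None) exec_start@1 write@3
I1 add r1: issue@2 deps=(None,0) exec_start@3 write@5
I2 add r4: issue@3 deps=(0,None) exec_start@3 write@6
I3 mul r2: issue@4 deps=(1,None) exec_start@5 write@7
I4 mul r2: issue@5 deps=(1,2) exec_start@6 write@8

Answer: 3 5 6 7 8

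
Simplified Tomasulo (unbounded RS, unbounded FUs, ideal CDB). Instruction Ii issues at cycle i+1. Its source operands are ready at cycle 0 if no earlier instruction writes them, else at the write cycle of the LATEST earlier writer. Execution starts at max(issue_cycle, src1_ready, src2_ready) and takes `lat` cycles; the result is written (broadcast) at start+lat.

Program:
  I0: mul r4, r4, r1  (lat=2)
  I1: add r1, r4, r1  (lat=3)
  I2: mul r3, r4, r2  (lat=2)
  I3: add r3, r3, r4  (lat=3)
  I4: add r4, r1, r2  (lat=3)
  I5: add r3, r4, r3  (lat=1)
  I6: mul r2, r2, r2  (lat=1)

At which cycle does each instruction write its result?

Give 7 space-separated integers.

Answer: 3 6 5 8 9 10 8

Derivation:
I0 mul r4: issue@1 deps=(None,None) exec_start@1 write@3
I1 add r1: issue@2 deps=(0,None) exec_start@3 write@6
I2 mul r3: issue@3 deps=(0,None) exec_start@3 write@5
I3 add r3: issue@4 deps=(2,0) exec_start@5 write@8
I4 add r4: issue@5 deps=(1,None) exec_start@6 write@9
I5 add r3: issue@6 deps=(4,3) exec_start@9 write@10
I6 mul r2: issue@7 deps=(None,None) exec_start@7 write@8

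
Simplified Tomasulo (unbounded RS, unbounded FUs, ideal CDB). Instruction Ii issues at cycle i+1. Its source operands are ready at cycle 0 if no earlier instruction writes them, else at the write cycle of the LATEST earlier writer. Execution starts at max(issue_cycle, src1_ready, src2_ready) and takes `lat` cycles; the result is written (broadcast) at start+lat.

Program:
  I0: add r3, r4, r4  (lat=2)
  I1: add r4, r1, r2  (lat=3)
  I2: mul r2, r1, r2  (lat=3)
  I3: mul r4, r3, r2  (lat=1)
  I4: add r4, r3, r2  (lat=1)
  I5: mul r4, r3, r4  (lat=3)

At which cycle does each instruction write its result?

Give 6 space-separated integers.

I0 add r3: issue@1 deps=(None,None) exec_start@1 write@3
I1 add r4: issue@2 deps=(None,None) exec_start@2 write@5
I2 mul r2: issue@3 deps=(None,None) exec_start@3 write@6
I3 mul r4: issue@4 deps=(0,2) exec_start@6 write@7
I4 add r4: issue@5 deps=(0,2) exec_start@6 write@7
I5 mul r4: issue@6 deps=(0,4) exec_start@7 write@10

Answer: 3 5 6 7 7 10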